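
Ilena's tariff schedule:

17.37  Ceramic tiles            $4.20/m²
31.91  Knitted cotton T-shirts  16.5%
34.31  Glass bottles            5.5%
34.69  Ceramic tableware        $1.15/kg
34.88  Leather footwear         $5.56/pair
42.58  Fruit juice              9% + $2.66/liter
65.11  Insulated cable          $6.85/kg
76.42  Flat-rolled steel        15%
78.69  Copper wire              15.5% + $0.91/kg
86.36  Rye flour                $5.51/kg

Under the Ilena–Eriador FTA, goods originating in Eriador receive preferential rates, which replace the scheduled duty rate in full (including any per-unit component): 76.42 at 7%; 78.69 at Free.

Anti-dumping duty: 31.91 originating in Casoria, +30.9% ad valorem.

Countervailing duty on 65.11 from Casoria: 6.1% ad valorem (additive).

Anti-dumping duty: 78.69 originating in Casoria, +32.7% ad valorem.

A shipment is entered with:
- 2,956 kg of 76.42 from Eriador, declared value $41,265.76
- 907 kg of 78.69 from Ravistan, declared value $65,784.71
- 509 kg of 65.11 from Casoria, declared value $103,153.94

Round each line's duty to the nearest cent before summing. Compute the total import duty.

$23,689.64

Line 1 (76.42, Eriador, 2,956 kg, $41,265.76):
Base rate for 76.42 is 15%.
Origin Eriador qualifies under the Ilena–Eriador agreement and 76.42 is covered: preferential rate 7% applies instead.
Duty = $41,265.76 × 7% = $2,888.60.
Line 2 (78.69, Ravistan, 907 kg, $65,784.71):
Base rate for 78.69 is 15.5% + $0.91/kg.
78.69 has an FTA preferential rate, but origin Ravistan is not Eriador; base rate stands.
The additional-duty order on 78.69 targets Casoria, not Ravistan; it does not apply.
Duty = $65,784.71 × 15.5% + 907 × $0.91 = $11,022.00.
Line 3 (65.11, Casoria, 509 kg, $103,153.94):
Base rate for 65.11 is $6.85/kg.
Additional duty on 65.11 from Casoria: +6.1% ad valorem. Applied ad valorem rate = 6.1%.
Duty = $103,153.94 × 6.1% + 509 × $6.85 = $9,779.04.
Total = $2,888.60 + $11,022.00 + $9,779.04 = $23,689.64.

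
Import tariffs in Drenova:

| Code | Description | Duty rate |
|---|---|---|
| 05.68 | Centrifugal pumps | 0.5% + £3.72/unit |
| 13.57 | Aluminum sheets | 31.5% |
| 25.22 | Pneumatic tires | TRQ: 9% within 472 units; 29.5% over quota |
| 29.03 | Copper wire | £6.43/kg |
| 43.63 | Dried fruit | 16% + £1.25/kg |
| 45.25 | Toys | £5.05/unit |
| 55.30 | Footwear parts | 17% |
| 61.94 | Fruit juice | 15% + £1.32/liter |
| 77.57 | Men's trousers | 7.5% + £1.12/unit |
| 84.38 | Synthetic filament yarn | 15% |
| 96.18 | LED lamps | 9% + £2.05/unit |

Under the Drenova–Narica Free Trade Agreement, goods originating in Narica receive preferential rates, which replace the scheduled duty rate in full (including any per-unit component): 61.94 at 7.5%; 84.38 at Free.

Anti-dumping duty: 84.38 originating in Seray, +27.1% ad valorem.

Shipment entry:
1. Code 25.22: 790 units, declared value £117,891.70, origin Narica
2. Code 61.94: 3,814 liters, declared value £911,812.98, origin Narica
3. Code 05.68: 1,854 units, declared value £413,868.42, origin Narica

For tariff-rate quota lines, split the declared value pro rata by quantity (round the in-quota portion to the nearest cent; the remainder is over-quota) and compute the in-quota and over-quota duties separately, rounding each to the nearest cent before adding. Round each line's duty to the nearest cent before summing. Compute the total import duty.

£97,690.75

Line 1 (25.22, Narica, 790 units, £117,891.70):
Code 25.22 is under a tariff-rate quota (threshold 472 units). In-quota: 472 units at 9%; over-quota: 318 units at 29.5%.
Pro-rata value split: in-quota = £117,891.70 × 472/790 = £70,436.56; over-quota = £117,891.70 − £70,436.56 = £47,455.14.
In-quota duty = £70,436.56 × 9% = £6,339.29. Over-quota duty = £47,455.14 × 29.5% = £13,999.27.
Line duty = £6,339.29 + £13,999.27 = £20,338.56.
Line 2 (61.94, Narica, 3,814 liters, £911,812.98):
Base rate for 61.94 is 15% + £1.32/liter.
Origin Narica qualifies under the Drenova–Narica agreement and 61.94 is covered: preferential rate 7.5% applies instead.
Duty = £911,812.98 × 7.5% = £68,385.97.
Line 3 (05.68, Narica, 1,854 units, £413,868.42):
Base rate for 05.68 is 0.5% + £3.72/unit.
Origin Narica is the FTA partner but 05.68 is not on the preference list; base rate stands.
Duty = £413,868.42 × 0.5% + 1,854 × £3.72 = £8,966.22.
Total = £20,338.56 + £68,385.97 + £8,966.22 = £97,690.75.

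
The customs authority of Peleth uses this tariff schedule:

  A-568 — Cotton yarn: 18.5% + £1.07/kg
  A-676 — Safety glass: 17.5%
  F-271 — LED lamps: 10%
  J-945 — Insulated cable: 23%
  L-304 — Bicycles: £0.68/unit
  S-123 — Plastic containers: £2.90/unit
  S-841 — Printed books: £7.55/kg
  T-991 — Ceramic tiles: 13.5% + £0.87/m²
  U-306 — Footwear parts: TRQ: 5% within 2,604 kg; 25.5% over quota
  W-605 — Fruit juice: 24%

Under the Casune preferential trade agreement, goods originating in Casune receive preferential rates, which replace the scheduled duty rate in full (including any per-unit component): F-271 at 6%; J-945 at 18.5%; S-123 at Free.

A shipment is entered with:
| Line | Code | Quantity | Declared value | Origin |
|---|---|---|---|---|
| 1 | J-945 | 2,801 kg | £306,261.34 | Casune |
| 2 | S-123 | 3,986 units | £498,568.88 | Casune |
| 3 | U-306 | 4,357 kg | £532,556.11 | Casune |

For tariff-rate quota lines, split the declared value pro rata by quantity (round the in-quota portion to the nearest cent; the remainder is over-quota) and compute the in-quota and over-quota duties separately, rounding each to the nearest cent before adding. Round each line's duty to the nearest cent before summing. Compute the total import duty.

£127,211.34

Line 1 (J-945, Casune, 2,801 kg, £306,261.34):
Base rate for J-945 is 23%.
Origin Casune qualifies under the Peleth–Casune agreement and J-945 is covered: preferential rate 18.5% applies instead.
Duty = £306,261.34 × 18.5% = £56,658.35.
Line 2 (S-123, Casune, 3,986 units, £498,568.88):
Base rate for S-123 is £2.90/unit.
Origin Casune qualifies under the Peleth–Casune agreement and S-123 is covered: preferential rate Free applies instead.
Duty = £498,568.88 × 0% = £0.00.
Line 3 (U-306, Casune, 4,357 kg, £532,556.11):
Code U-306 is under a tariff-rate quota (threshold 2,604 kg). In-quota: 2,604 kg at 5%; over-quota: 1,753 kg at 25.5%.
Pro-rata value split: in-quota = £532,556.11 × 2,604/4,357 = £318,286.92; over-quota = £532,556.11 − £318,286.92 = £214,269.19.
In-quota duty = £318,286.92 × 5% = £15,914.35. Over-quota duty = £214,269.19 × 25.5% = £54,638.64.
Line duty = £15,914.35 + £54,638.64 = £70,552.99.
Total = £56,658.35 + £0.00 + £70,552.99 = £127,211.34.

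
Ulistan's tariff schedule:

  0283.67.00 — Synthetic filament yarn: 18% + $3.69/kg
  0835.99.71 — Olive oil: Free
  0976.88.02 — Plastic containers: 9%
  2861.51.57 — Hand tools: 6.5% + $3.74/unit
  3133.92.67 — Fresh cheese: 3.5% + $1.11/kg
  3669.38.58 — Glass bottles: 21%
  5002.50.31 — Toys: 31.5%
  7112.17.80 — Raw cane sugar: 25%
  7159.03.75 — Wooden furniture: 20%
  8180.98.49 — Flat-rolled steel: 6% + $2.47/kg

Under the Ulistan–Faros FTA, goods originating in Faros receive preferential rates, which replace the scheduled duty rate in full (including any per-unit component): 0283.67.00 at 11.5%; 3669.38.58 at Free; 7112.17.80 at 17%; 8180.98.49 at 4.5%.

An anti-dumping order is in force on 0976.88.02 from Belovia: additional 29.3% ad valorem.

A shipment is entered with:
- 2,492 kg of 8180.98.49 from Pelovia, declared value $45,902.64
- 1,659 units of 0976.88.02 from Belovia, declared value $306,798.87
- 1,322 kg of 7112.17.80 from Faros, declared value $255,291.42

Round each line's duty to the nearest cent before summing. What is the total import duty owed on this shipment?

Line 1 (8180.98.49, Pelovia, 2,492 kg, $45,902.64):
Base rate for 8180.98.49 is 6% + $2.47/kg.
8180.98.49 has an FTA preferential rate, but origin Pelovia is not Faros; base rate stands.
Duty = $45,902.64 × 6% + 2,492 × $2.47 = $8,909.40.
Line 2 (0976.88.02, Belovia, 1,659 units, $306,798.87):
Base rate for 0976.88.02 is 9%.
Additional duty on 0976.88.02 from Belovia: +29.3%. Applied ad valorem rate: 9% + 29.3% = 38.3%.
Duty = $306,798.87 × 38.3% = $117,503.97.
Line 3 (7112.17.80, Faros, 1,322 kg, $255,291.42):
Base rate for 7112.17.80 is 25%.
Origin Faros qualifies under the Ulistan–Faros agreement and 7112.17.80 is covered: preferential rate 17% applies instead.
Duty = $255,291.42 × 17% = $43,399.54.
Total = $8,909.40 + $117,503.97 + $43,399.54 = $169,812.91.

$169,812.91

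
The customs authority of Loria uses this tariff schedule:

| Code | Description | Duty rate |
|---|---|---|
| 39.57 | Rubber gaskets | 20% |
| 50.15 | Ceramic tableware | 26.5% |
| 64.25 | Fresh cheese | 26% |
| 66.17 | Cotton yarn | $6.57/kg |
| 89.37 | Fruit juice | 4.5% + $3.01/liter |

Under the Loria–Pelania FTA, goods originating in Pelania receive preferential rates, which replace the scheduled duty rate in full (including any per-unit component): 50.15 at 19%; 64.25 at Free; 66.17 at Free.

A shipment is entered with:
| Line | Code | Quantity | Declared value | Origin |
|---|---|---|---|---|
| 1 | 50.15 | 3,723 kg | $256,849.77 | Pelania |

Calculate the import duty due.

Line 1 (50.15, Pelania, 3,723 kg, $256,849.77):
Base rate for 50.15 is 26.5%.
Origin Pelania qualifies under the Loria–Pelania agreement and 50.15 is covered: preferential rate 19% applies instead.
Duty = $256,849.77 × 19% = $48,801.46.

$48,801.46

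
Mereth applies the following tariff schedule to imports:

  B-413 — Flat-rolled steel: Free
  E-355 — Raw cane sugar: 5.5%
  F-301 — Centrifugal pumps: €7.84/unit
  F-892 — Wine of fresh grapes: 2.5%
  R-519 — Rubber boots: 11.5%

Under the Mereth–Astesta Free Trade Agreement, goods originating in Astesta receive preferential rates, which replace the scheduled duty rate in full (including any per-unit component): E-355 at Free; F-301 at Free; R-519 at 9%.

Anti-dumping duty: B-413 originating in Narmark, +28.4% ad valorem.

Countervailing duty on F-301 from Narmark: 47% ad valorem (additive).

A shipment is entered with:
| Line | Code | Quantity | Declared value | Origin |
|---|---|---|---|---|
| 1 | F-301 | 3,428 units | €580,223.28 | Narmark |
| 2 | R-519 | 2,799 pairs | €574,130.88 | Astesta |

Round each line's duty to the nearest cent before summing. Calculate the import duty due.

Line 1 (F-301, Narmark, 3,428 units, €580,223.28):
Base rate for F-301 is €7.84/unit.
F-301 has an FTA preferential rate, but origin Narmark is not Astesta; base rate stands.
Additional duty on F-301 from Narmark: +47% ad valorem. Applied ad valorem rate = 47%.
Duty = €580,223.28 × 47% + 3,428 × €7.84 = €299,580.46.
Line 2 (R-519, Astesta, 2,799 pairs, €574,130.88):
Base rate for R-519 is 11.5%.
Origin Astesta qualifies under the Mereth–Astesta agreement and R-519 is covered: preferential rate 9% applies instead.
Duty = €574,130.88 × 9% = €51,671.78.
Total = €299,580.46 + €51,671.78 = €351,252.24.

€351,252.24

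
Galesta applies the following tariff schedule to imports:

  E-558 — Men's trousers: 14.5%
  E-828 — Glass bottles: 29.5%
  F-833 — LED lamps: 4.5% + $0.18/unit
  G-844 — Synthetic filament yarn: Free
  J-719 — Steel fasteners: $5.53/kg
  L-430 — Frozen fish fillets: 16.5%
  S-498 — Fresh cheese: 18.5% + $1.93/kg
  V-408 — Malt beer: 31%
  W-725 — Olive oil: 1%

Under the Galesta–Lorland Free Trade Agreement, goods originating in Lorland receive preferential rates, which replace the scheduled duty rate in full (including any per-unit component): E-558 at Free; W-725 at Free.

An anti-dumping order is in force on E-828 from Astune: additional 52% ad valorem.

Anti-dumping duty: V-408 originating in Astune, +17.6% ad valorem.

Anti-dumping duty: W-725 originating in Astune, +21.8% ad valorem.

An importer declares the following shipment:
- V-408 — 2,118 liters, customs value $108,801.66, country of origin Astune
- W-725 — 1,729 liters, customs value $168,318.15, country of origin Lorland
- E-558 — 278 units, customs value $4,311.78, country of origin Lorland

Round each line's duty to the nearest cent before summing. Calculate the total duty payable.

Line 1 (V-408, Astune, 2,118 liters, $108,801.66):
Base rate for V-408 is 31%.
Additional duty on V-408 from Astune: +17.6%. Applied ad valorem rate: 31% + 17.6% = 48.6%.
Duty = $108,801.66 × 48.6% = $52,877.61.
Line 2 (W-725, Lorland, 1,729 liters, $168,318.15):
Base rate for W-725 is 1%.
Origin Lorland qualifies under the Galesta–Lorland agreement and W-725 is covered: preferential rate Free applies instead.
The additional-duty order on W-725 targets Astune, not Lorland; it does not apply.
Duty = $168,318.15 × 0% = $0.00.
Line 3 (E-558, Lorland, 278 units, $4,311.78):
Base rate for E-558 is 14.5%.
Origin Lorland qualifies under the Galesta–Lorland agreement and E-558 is covered: preferential rate Free applies instead.
Duty = $4,311.78 × 0% = $0.00.
Total = $52,877.61 + $0.00 + $0.00 = $52,877.61.

$52,877.61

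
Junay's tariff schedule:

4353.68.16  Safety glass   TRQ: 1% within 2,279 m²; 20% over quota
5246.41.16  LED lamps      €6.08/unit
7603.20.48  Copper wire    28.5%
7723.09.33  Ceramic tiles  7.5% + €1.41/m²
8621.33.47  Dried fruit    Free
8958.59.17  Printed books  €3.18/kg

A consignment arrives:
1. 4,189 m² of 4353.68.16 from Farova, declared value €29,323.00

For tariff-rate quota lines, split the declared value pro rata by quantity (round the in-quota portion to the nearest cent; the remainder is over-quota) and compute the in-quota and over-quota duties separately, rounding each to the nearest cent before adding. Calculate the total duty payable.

€2,833.53

Line 1 (4353.68.16, Farova, 4,189 m², €29,323.00):
Code 4353.68.16 is under a tariff-rate quota (threshold 2,279 m²). In-quota: 2,279 m² at 1%; over-quota: 1,910 m² at 20%.
Pro-rata value split: in-quota = €29,323.00 × 2,279/4,189 = €15,953.00; over-quota = €29,323.00 − €15,953.00 = €13,370.00.
In-quota duty = €15,953.00 × 1% = €159.53. Over-quota duty = €13,370.00 × 20% = €2,674.00.
Line duty = €159.53 + €2,674.00 = €2,833.53.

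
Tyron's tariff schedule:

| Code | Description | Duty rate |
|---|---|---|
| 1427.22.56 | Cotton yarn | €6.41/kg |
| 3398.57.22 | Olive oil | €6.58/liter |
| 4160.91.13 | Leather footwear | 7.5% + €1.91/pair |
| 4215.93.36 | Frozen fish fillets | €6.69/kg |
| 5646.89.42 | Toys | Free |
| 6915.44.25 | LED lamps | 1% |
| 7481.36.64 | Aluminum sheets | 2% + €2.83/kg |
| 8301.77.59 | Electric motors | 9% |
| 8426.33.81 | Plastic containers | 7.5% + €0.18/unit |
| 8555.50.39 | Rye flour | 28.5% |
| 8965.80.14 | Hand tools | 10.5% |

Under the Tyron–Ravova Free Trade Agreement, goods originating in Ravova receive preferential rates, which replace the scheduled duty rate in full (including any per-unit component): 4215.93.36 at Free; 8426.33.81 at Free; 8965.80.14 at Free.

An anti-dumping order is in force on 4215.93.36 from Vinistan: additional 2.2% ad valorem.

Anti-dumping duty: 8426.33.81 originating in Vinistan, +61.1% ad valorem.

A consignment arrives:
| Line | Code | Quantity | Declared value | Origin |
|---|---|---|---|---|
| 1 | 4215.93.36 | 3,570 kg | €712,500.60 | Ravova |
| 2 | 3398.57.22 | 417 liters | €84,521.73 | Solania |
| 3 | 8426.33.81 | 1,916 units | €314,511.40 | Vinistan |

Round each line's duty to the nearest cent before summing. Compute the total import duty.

€218,843.56

Line 1 (4215.93.36, Ravova, 3,570 kg, €712,500.60):
Base rate for 4215.93.36 is €6.69/kg.
Origin Ravova qualifies under the Tyron–Ravova agreement and 4215.93.36 is covered: preferential rate Free applies instead.
The additional-duty order on 4215.93.36 targets Vinistan, not Ravova; it does not apply.
Duty = €712,500.60 × 0% = €0.00.
Line 2 (3398.57.22, Solania, 417 liters, €84,521.73):
Base rate for 3398.57.22 is €6.58/liter.
Duty = 417 × €6.58 = €2,743.86.
Line 3 (8426.33.81, Vinistan, 1,916 units, €314,511.40):
Base rate for 8426.33.81 is 7.5% + €0.18/unit.
8426.33.81 has an FTA preferential rate, but origin Vinistan is not Ravova; base rate stands.
Additional duty on 8426.33.81 from Vinistan: +61.1%. Applied ad valorem rate: 7.5% + 61.1% = 68.6%.
Duty = €314,511.40 × 68.6% + 1,916 × €0.18 = €216,099.70.
Total = €0.00 + €2,743.86 + €216,099.70 = €218,843.56.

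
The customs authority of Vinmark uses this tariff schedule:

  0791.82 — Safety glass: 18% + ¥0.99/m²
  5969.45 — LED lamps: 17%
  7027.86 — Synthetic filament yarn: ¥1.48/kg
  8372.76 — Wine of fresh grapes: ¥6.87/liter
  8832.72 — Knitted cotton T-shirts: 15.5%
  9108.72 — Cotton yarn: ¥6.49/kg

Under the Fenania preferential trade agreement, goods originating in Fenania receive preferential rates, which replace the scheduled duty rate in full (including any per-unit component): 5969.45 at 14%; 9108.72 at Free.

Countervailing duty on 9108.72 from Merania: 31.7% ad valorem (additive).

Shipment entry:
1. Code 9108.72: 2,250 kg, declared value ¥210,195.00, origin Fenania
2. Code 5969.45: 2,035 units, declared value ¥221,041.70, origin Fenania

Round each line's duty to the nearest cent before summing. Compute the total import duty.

Line 1 (9108.72, Fenania, 2,250 kg, ¥210,195.00):
Base rate for 9108.72 is ¥6.49/kg.
Origin Fenania qualifies under the Vinmark–Fenania agreement and 9108.72 is covered: preferential rate Free applies instead.
The additional-duty order on 9108.72 targets Merania, not Fenania; it does not apply.
Duty = ¥210,195.00 × 0% = ¥0.00.
Line 2 (5969.45, Fenania, 2,035 units, ¥221,041.70):
Base rate for 5969.45 is 17%.
Origin Fenania qualifies under the Vinmark–Fenania agreement and 5969.45 is covered: preferential rate 14% applies instead.
Duty = ¥221,041.70 × 14% = ¥30,945.84.
Total = ¥0.00 + ¥30,945.84 = ¥30,945.84.

¥30,945.84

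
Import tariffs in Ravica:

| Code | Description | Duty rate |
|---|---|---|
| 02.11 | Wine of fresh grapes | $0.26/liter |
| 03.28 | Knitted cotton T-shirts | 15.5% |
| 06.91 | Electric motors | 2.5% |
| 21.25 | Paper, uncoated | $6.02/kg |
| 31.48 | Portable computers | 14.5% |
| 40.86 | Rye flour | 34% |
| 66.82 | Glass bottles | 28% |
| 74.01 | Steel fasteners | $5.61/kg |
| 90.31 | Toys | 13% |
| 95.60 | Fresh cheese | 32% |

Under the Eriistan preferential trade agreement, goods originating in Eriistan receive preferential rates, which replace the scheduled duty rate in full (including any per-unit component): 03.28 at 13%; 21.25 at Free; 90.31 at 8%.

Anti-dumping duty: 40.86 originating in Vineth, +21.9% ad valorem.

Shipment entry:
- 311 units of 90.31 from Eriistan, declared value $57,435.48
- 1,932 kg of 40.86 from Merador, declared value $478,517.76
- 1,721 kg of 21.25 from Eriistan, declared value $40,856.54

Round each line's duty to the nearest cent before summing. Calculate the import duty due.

Line 1 (90.31, Eriistan, 311 units, $57,435.48):
Base rate for 90.31 is 13%.
Origin Eriistan qualifies under the Ravica–Eriistan agreement and 90.31 is covered: preferential rate 8% applies instead.
Duty = $57,435.48 × 8% = $4,594.84.
Line 2 (40.86, Merador, 1,932 kg, $478,517.76):
Base rate for 40.86 is 34%.
The additional-duty order on 40.86 targets Vineth, not Merador; it does not apply.
Duty = $478,517.76 × 34% = $162,696.04.
Line 3 (21.25, Eriistan, 1,721 kg, $40,856.54):
Base rate for 21.25 is $6.02/kg.
Origin Eriistan qualifies under the Ravica–Eriistan agreement and 21.25 is covered: preferential rate Free applies instead.
Duty = $40,856.54 × 0% = $0.00.
Total = $4,594.84 + $162,696.04 + $0.00 = $167,290.88.

$167,290.88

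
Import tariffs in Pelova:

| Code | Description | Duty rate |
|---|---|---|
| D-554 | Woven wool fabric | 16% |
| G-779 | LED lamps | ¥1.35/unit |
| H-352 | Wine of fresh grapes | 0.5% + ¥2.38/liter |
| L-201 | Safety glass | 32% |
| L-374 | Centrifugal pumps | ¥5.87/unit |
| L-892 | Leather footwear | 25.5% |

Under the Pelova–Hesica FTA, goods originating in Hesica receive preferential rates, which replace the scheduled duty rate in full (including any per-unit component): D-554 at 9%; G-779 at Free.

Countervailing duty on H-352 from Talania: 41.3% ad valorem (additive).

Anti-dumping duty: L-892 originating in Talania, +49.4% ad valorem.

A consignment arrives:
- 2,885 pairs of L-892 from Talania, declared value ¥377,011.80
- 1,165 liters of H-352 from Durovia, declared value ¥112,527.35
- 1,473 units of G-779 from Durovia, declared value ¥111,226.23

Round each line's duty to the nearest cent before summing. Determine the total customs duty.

Line 1 (L-892, Talania, 2,885 pairs, ¥377,011.80):
Base rate for L-892 is 25.5%.
Additional duty on L-892 from Talania: +49.4%. Applied ad valorem rate: 25.5% + 49.4% = 74.9%.
Duty = ¥377,011.80 × 74.9% = ¥282,381.84.
Line 2 (H-352, Durovia, 1,165 liters, ¥112,527.35):
Base rate for H-352 is 0.5% + ¥2.38/liter.
The additional-duty order on H-352 targets Talania, not Durovia; it does not apply.
Duty = ¥112,527.35 × 0.5% + 1,165 × ¥2.38 = ¥3,335.34.
Line 3 (G-779, Durovia, 1,473 units, ¥111,226.23):
Base rate for G-779 is ¥1.35/unit.
G-779 has an FTA preferential rate, but origin Durovia is not Hesica; base rate stands.
Duty = 1,473 × ¥1.35 = ¥1,988.55.
Total = ¥282,381.84 + ¥3,335.34 + ¥1,988.55 = ¥287,705.73.

¥287,705.73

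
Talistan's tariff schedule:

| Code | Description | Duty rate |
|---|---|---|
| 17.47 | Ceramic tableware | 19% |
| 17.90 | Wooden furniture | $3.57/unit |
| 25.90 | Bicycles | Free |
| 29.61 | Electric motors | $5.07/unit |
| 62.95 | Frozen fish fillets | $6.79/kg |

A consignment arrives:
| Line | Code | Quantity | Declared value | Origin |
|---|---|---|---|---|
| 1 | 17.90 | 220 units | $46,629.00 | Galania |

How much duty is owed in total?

Line 1 (17.90, Galania, 220 units, $46,629.00):
Base rate for 17.90 is $3.57/unit.
Duty = 220 × $3.57 = $785.40.

$785.40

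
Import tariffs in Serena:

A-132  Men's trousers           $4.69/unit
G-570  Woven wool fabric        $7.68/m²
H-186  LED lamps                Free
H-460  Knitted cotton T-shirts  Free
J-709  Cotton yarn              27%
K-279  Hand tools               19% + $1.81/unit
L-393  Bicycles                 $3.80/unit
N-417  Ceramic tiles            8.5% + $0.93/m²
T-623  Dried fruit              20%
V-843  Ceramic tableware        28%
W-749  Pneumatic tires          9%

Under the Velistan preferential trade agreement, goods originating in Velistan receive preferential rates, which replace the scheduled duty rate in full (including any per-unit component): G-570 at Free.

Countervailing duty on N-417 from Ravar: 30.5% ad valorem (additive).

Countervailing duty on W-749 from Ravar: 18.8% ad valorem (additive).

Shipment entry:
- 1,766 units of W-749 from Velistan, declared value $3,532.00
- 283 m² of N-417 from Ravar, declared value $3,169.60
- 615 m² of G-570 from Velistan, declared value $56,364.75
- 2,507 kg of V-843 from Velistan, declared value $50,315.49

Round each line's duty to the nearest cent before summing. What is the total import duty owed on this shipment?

Line 1 (W-749, Velistan, 1,766 units, $3,532.00):
Base rate for W-749 is 9%.
Origin Velistan is the FTA partner but W-749 is not on the preference list; base rate stands.
The additional-duty order on W-749 targets Ravar, not Velistan; it does not apply.
Duty = $3,532.00 × 9% = $317.88.
Line 2 (N-417, Ravar, 283 m², $3,169.60):
Base rate for N-417 is 8.5% + $0.93/m².
Additional duty on N-417 from Ravar: +30.5%. Applied ad valorem rate: 8.5% + 30.5% = 39%.
Duty = $3,169.60 × 39% + 283 × $0.93 = $1,499.33.
Line 3 (G-570, Velistan, 615 m², $56,364.75):
Base rate for G-570 is $7.68/m².
Origin Velistan qualifies under the Serena–Velistan agreement and G-570 is covered: preferential rate Free applies instead.
Duty = $56,364.75 × 0% = $0.00.
Line 4 (V-843, Velistan, 2,507 kg, $50,315.49):
Base rate for V-843 is 28%.
Origin Velistan is the FTA partner but V-843 is not on the preference list; base rate stands.
Duty = $50,315.49 × 28% = $14,088.34.
Total = $317.88 + $1,499.33 + $0.00 + $14,088.34 = $15,905.55.

$15,905.55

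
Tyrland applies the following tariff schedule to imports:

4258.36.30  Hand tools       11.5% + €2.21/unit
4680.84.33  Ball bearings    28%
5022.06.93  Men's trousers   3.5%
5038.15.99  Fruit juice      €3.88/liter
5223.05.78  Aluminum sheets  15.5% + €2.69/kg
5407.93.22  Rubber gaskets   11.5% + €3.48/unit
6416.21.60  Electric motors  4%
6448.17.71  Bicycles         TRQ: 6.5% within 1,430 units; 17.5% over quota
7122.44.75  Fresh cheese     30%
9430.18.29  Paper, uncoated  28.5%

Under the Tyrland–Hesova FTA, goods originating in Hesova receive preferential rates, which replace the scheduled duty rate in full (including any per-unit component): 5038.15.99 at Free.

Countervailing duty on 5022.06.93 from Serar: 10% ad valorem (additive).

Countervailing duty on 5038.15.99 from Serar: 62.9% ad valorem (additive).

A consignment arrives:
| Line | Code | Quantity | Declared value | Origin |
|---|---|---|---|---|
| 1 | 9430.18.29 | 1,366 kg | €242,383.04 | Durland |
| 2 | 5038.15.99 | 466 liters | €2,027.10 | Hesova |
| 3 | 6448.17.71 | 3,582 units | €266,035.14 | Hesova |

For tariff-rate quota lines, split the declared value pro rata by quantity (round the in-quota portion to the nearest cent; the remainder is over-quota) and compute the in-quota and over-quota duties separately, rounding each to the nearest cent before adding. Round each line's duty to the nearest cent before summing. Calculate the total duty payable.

€103,952.65

Line 1 (9430.18.29, Durland, 1,366 kg, €242,383.04):
Base rate for 9430.18.29 is 28.5%.
Duty = €242,383.04 × 28.5% = €69,079.17.
Line 2 (5038.15.99, Hesova, 466 liters, €2,027.10):
Base rate for 5038.15.99 is €3.88/liter.
Origin Hesova qualifies under the Tyrland–Hesova agreement and 5038.15.99 is covered: preferential rate Free applies instead.
The additional-duty order on 5038.15.99 targets Serar, not Hesova; it does not apply.
Duty = €2,027.10 × 0% = €0.00.
Line 3 (6448.17.71, Hesova, 3,582 units, €266,035.14):
Code 6448.17.71 is under a tariff-rate quota (threshold 1,430 units). In-quota: 1,430 units at 6.5%; over-quota: 2,152 units at 17.5%.
Pro-rata value split: in-quota = €266,035.14 × 1,430/3,582 = €106,206.10; over-quota = €266,035.14 − €106,206.10 = €159,829.04.
In-quota duty = €106,206.10 × 6.5% = €6,903.40. Over-quota duty = €159,829.04 × 17.5% = €27,970.08.
Line duty = €6,903.40 + €27,970.08 = €34,873.48.
Total = €69,079.17 + €0.00 + €34,873.48 = €103,952.65.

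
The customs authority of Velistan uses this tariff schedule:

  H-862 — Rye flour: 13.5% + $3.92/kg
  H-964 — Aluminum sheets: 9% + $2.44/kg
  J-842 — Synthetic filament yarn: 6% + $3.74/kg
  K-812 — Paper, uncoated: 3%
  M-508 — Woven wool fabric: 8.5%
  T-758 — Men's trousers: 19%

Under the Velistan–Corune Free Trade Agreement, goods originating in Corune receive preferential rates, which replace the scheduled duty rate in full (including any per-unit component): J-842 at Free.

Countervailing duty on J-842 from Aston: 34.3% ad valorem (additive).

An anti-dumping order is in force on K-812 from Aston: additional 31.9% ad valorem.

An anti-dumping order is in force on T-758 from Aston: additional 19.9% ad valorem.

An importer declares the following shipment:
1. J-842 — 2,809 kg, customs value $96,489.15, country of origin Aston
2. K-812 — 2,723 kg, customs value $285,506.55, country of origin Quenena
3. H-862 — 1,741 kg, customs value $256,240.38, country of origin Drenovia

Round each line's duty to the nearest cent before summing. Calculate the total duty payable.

Line 1 (J-842, Aston, 2,809 kg, $96,489.15):
Base rate for J-842 is 6% + $3.74/kg.
J-842 has an FTA preferential rate, but origin Aston is not Corune; base rate stands.
Additional duty on J-842 from Aston: +34.3%. Applied ad valorem rate: 6% + 34.3% = 40.3%.
Duty = $96,489.15 × 40.3% + 2,809 × $3.74 = $49,390.79.
Line 2 (K-812, Quenena, 2,723 kg, $285,506.55):
Base rate for K-812 is 3%.
The additional-duty order on K-812 targets Aston, not Quenena; it does not apply.
Duty = $285,506.55 × 3% = $8,565.20.
Line 3 (H-862, Drenovia, 1,741 kg, $256,240.38):
Base rate for H-862 is 13.5% + $3.92/kg.
Duty = $256,240.38 × 13.5% + 1,741 × $3.92 = $41,417.17.
Total = $49,390.79 + $8,565.20 + $41,417.17 = $99,373.16.

$99,373.16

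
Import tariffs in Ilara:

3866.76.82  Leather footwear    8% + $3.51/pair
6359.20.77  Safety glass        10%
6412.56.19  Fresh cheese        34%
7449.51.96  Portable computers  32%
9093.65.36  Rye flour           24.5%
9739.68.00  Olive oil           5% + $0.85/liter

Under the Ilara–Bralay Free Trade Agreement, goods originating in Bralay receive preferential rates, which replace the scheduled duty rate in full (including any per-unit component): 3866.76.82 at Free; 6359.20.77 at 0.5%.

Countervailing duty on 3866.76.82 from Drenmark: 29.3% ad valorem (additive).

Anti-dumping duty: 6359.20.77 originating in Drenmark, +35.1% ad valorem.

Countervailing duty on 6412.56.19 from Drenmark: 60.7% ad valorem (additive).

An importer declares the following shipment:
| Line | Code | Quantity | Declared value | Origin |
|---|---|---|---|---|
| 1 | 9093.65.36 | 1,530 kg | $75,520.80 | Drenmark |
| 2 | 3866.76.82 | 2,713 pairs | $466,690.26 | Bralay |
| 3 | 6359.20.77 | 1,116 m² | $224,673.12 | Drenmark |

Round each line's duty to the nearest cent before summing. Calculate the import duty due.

$119,830.18

Line 1 (9093.65.36, Drenmark, 1,530 kg, $75,520.80):
Base rate for 9093.65.36 is 24.5%.
Duty = $75,520.80 × 24.5% = $18,502.60.
Line 2 (3866.76.82, Bralay, 2,713 pairs, $466,690.26):
Base rate for 3866.76.82 is 8% + $3.51/pair.
Origin Bralay qualifies under the Ilara–Bralay agreement and 3866.76.82 is covered: preferential rate Free applies instead.
The additional-duty order on 3866.76.82 targets Drenmark, not Bralay; it does not apply.
Duty = $466,690.26 × 0% = $0.00.
Line 3 (6359.20.77, Drenmark, 1,116 m², $224,673.12):
Base rate for 6359.20.77 is 10%.
6359.20.77 has an FTA preferential rate, but origin Drenmark is not Bralay; base rate stands.
Additional duty on 6359.20.77 from Drenmark: +35.1%. Applied ad valorem rate: 10% + 35.1% = 45.1%.
Duty = $224,673.12 × 45.1% = $101,327.58.
Total = $18,502.60 + $0.00 + $101,327.58 = $119,830.18.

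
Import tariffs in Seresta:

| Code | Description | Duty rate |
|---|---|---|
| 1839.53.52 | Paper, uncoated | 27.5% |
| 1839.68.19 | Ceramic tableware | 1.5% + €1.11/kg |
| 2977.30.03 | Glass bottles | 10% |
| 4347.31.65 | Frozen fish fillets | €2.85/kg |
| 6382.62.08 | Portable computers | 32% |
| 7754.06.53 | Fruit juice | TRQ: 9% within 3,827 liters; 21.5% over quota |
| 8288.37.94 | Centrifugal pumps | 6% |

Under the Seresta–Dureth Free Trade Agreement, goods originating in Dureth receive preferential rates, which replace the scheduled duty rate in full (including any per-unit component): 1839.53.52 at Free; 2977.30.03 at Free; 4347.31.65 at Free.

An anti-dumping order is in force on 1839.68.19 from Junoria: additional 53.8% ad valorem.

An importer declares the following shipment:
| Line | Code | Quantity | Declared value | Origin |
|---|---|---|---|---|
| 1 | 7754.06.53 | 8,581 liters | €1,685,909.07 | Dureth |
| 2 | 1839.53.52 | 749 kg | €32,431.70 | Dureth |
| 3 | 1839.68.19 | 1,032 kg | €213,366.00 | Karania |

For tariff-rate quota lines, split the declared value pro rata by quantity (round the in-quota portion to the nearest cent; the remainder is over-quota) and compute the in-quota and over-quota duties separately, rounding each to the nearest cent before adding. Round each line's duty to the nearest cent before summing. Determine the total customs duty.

€272,830.12

Line 1 (7754.06.53, Dureth, 8,581 liters, €1,685,909.07):
Code 7754.06.53 is under a tariff-rate quota (threshold 3,827 liters). In-quota: 3,827 liters at 9%; over-quota: 4,754 liters at 21.5%.
Pro-rata value split: in-quota = €1,685,909.07 × 3,827/8,581 = €751,890.69; over-quota = €1,685,909.07 − €751,890.69 = €934,018.38.
In-quota duty = €751,890.69 × 9% = €67,670.16. Over-quota duty = €934,018.38 × 21.5% = €200,813.95.
Line duty = €67,670.16 + €200,813.95 = €268,484.11.
Line 2 (1839.53.52, Dureth, 749 kg, €32,431.70):
Base rate for 1839.53.52 is 27.5%.
Origin Dureth qualifies under the Seresta–Dureth agreement and 1839.53.52 is covered: preferential rate Free applies instead.
Duty = €32,431.70 × 0% = €0.00.
Line 3 (1839.68.19, Karania, 1,032 kg, €213,366.00):
Base rate for 1839.68.19 is 1.5% + €1.11/kg.
The additional-duty order on 1839.68.19 targets Junoria, not Karania; it does not apply.
Duty = €213,366.00 × 1.5% + 1,032 × €1.11 = €4,346.01.
Total = €268,484.11 + €0.00 + €4,346.01 = €272,830.12.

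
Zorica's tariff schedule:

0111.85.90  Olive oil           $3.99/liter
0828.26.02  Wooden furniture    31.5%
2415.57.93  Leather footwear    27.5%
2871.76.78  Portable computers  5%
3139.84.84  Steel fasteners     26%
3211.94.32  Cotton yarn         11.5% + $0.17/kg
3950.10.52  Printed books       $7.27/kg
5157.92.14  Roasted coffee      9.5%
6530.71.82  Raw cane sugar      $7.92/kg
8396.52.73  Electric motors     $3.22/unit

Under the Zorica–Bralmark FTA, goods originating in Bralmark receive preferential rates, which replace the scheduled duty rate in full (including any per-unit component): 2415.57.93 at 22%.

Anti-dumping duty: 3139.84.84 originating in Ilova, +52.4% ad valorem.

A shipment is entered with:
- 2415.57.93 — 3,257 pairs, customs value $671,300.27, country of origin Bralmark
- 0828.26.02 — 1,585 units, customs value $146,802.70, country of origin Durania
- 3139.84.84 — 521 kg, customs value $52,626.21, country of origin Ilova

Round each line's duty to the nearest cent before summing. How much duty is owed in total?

Line 1 (2415.57.93, Bralmark, 3,257 pairs, $671,300.27):
Base rate for 2415.57.93 is 27.5%.
Origin Bralmark qualifies under the Zorica–Bralmark agreement and 2415.57.93 is covered: preferential rate 22% applies instead.
Duty = $671,300.27 × 22% = $147,686.06.
Line 2 (0828.26.02, Durania, 1,585 units, $146,802.70):
Base rate for 0828.26.02 is 31.5%.
Duty = $146,802.70 × 31.5% = $46,242.85.
Line 3 (3139.84.84, Ilova, 521 kg, $52,626.21):
Base rate for 3139.84.84 is 26%.
Additional duty on 3139.84.84 from Ilova: +52.4%. Applied ad valorem rate: 26% + 52.4% = 78.4%.
Duty = $52,626.21 × 78.4% = $41,258.95.
Total = $147,686.06 + $46,242.85 + $41,258.95 = $235,187.86.

$235,187.86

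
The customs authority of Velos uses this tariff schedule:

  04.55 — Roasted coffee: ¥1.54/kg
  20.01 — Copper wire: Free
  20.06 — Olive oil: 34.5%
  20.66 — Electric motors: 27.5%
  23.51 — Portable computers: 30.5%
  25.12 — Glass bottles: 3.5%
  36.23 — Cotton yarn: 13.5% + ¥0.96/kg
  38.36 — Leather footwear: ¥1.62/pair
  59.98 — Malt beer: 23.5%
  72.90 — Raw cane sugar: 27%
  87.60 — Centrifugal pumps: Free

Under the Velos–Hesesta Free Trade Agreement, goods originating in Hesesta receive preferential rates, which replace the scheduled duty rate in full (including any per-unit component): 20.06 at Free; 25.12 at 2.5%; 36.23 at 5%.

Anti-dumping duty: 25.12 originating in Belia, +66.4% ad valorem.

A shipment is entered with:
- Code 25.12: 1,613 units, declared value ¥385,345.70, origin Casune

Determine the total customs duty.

¥13,487.10

Line 1 (25.12, Casune, 1,613 units, ¥385,345.70):
Base rate for 25.12 is 3.5%.
25.12 has an FTA preferential rate, but origin Casune is not Hesesta; base rate stands.
The additional-duty order on 25.12 targets Belia, not Casune; it does not apply.
Duty = ¥385,345.70 × 3.5% = ¥13,487.10.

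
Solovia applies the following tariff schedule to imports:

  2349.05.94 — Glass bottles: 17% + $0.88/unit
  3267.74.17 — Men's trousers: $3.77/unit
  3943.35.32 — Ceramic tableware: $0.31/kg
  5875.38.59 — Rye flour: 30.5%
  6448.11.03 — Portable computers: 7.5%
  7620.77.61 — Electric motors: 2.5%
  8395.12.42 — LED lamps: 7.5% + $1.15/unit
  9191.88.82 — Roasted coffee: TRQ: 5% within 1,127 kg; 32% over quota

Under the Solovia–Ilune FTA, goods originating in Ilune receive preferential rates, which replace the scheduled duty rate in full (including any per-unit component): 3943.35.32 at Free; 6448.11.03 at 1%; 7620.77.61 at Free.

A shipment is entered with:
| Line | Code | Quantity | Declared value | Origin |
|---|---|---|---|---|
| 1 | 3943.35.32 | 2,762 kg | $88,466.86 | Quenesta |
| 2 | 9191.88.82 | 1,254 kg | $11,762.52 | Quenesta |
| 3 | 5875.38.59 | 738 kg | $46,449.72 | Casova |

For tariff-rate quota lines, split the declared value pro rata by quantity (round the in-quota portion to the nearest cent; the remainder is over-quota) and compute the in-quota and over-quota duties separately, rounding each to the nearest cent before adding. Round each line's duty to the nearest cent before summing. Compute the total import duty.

Line 1 (3943.35.32, Quenesta, 2,762 kg, $88,466.86):
Base rate for 3943.35.32 is $0.31/kg.
3943.35.32 has an FTA preferential rate, but origin Quenesta is not Ilune; base rate stands.
Duty = 2,762 × $0.31 = $856.22.
Line 2 (9191.88.82, Quenesta, 1,254 kg, $11,762.52):
Code 9191.88.82 is under a tariff-rate quota (threshold 1,127 kg). In-quota: 1,127 kg at 5%; over-quota: 127 kg at 32%.
Pro-rata value split: in-quota = $11,762.52 × 1,127/1,254 = $10,571.26; over-quota = $11,762.52 − $10,571.26 = $1,191.26.
In-quota duty = $10,571.26 × 5% = $528.56. Over-quota duty = $1,191.26 × 32% = $381.20.
Line duty = $528.56 + $381.20 = $909.76.
Line 3 (5875.38.59, Casova, 738 kg, $46,449.72):
Base rate for 5875.38.59 is 30.5%.
Duty = $46,449.72 × 30.5% = $14,167.16.
Total = $856.22 + $909.76 + $14,167.16 = $15,933.14.

$15,933.14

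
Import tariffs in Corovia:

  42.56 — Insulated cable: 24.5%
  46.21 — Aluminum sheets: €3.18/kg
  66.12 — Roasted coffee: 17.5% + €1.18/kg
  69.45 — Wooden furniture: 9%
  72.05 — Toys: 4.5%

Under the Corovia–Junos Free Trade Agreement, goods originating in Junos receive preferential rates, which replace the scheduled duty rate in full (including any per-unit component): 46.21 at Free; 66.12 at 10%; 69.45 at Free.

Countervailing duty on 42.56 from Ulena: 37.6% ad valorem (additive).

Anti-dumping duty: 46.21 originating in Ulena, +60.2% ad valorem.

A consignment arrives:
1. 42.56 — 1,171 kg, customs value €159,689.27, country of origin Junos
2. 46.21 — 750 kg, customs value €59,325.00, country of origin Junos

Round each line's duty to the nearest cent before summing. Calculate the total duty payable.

€39,123.87

Line 1 (42.56, Junos, 1,171 kg, €159,689.27):
Base rate for 42.56 is 24.5%.
Origin Junos is the FTA partner but 42.56 is not on the preference list; base rate stands.
The additional-duty order on 42.56 targets Ulena, not Junos; it does not apply.
Duty = €159,689.27 × 24.5% = €39,123.87.
Line 2 (46.21, Junos, 750 kg, €59,325.00):
Base rate for 46.21 is €3.18/kg.
Origin Junos qualifies under the Corovia–Junos agreement and 46.21 is covered: preferential rate Free applies instead.
The additional-duty order on 46.21 targets Ulena, not Junos; it does not apply.
Duty = €59,325.00 × 0% = €0.00.
Total = €39,123.87 + €0.00 = €39,123.87.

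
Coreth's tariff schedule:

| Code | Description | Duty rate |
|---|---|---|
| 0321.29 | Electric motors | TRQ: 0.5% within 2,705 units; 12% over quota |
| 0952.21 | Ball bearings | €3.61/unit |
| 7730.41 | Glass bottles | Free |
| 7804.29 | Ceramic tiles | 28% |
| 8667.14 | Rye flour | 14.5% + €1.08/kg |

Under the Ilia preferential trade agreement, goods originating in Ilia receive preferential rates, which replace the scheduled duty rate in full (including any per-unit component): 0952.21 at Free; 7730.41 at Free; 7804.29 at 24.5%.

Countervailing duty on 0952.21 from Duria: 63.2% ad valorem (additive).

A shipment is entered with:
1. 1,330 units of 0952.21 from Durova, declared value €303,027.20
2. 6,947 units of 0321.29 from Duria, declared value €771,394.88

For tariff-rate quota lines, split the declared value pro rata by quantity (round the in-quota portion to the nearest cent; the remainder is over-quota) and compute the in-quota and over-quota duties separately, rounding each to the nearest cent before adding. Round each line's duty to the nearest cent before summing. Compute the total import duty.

Line 1 (0952.21, Durova, 1,330 units, €303,027.20):
Base rate for 0952.21 is €3.61/unit.
0952.21 has an FTA preferential rate, but origin Durova is not Ilia; base rate stands.
The additional-duty order on 0952.21 targets Duria, not Durova; it does not apply.
Duty = 1,330 × €3.61 = €4,801.30.
Line 2 (0321.29, Duria, 6,947 units, €771,394.88):
Code 0321.29 is under a tariff-rate quota (threshold 2,705 units). In-quota: 2,705 units at 0.5%; over-quota: 4,242 units at 12%.
Pro-rata value split: in-quota = €771,394.88 × 2,705/6,947 = €300,363.20; over-quota = €771,394.88 − €300,363.20 = €471,031.68.
In-quota duty = €300,363.20 × 0.5% = €1,501.82. Over-quota duty = €471,031.68 × 12% = €56,523.80.
Line duty = €1,501.82 + €56,523.80 = €58,025.62.
Total = €4,801.30 + €58,025.62 = €62,826.92.

€62,826.92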